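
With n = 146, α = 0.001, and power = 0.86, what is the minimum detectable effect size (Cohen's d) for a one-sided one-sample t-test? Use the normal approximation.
d ≈ 0.35

Minimum detectable effect (one-sample t-test, normal approximation):
d = (z_α + z_β) / √n
d = (3.090 + 1.080) / √146
d = 4.171 / 12.083
d ≈ 0.35

By Cohen's convention (0.2 small / 0.5 medium / 0.8 large): small effect.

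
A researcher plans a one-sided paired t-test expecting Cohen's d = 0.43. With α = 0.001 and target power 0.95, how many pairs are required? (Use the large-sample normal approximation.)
n = 122 pairs

Sample size formula (paired t-test, normal approximation):
n = ((z_α + z_β) / d)²

z_α = 3.090 (for α = 0.001, one-sided)
z_β = 1.645 (for power = 0.95)
d = 0.43

n = ((3.090 + 1.645) / 0.43)²
n = (11.012)²
n ≈ 121.26
Round up to the next whole number: n = 122 pairs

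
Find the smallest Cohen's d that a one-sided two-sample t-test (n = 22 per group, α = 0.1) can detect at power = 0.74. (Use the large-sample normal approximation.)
d ≈ 0.58

Minimum detectable effect (two-sample t-test, normal approximation):
d = (z_α + z_β) / √(n/2)
d = (1.282 + 0.643) / √(22/2)
d = 1.925 / 3.317
d ≈ 0.58

By Cohen's convention (0.2 small / 0.5 medium / 0.8 large): medium effect.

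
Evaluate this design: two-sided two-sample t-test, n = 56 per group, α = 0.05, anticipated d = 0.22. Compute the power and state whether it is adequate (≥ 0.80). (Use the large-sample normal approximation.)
Power ≈ 0.21; the study is underpowered (power < 0.80)

Power calculation (two-sample t-test, normal approximation):
z_β = d · √(n/2) - z_{α/2}
z_β = 0.22 · √(56/2) - 1.960
z_β = 0.22 · 5.292 - 1.960
z_β = -0.796

Power = Φ(z_β) = Φ(-0.796) ≈ 0.213

Effect size d = 0.22 is small by Cohen's convention (0.2/0.5/0.8).

Threshold: power ≥ 0.80 is conventionally adequate.
Power ≈ 0.21 → the study is underpowered (power < 0.80).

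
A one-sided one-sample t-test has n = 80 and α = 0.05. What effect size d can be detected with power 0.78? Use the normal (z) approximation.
d ≈ 0.27

Minimum detectable effect (one-sample t-test, normal approximation):
d = (z_α + z_β) / √n
d = (1.645 + 0.772) / √80
d = 2.417 / 8.944
d ≈ 0.27

By Cohen's convention (0.2 small / 0.5 medium / 0.8 large): small effect.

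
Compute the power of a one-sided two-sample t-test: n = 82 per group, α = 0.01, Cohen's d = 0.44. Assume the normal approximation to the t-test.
Power ≈ 0.69

Power calculation (two-sample t-test, normal approximation):
z_β = d · √(n/2) - z_α
z_β = 0.44 · √(82/2) - 2.326
z_β = 0.44 · 6.403 - 2.326
z_β = 0.491

Power = Φ(z_β) = Φ(0.491) ≈ 0.688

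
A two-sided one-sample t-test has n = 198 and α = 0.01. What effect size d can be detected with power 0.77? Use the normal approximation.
d ≈ 0.24

Minimum detectable effect (one-sample t-test, normal approximation):
d = (z_{α/2} + z_β) / √n
d = (2.576 + 0.739) / √198
d = 3.315 / 14.071
d ≈ 0.24

By Cohen's convention (0.2 small / 0.5 medium / 0.8 large): small effect.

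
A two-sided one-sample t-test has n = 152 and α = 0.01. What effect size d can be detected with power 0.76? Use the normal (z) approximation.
d ≈ 0.27

Minimum detectable effect (one-sample t-test, normal approximation):
d = (z_{α/2} + z_β) / √n
d = (2.576 + 0.706) / √152
d = 3.282 / 12.329
d ≈ 0.27

By Cohen's convention (0.2 small / 0.5 medium / 0.8 large): small effect.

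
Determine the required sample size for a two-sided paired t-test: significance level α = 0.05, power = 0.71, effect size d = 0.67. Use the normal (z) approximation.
n = 15 pairs

Sample size formula (paired t-test, normal approximation):
n = ((z_{α/2} + z_β) / d)²

z_{α/2} = 1.960 (for α = 0.05, two-sided)
z_β = 0.553 (for power = 0.71)
d = 0.67

n = ((1.960 + 0.553) / 0.67)²
n = (3.751)²
n ≈ 14.07
Round up to the next whole number: n = 15 pairs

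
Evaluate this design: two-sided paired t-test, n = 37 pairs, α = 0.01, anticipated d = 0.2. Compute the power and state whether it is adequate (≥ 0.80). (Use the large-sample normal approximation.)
Power ≈ 0.09; the study is underpowered (power < 0.80)

Power calculation (paired t-test, normal approximation):
z_β = d · √n - z_{α/2}
z_β = 0.2 · √37 - 2.576
z_β = 0.2 · 6.083 - 2.576
z_β = -1.359

Power = Φ(z_β) = Φ(-1.359) ≈ 0.087

Effect size d = 0.2 is small by Cohen's convention (0.2/0.5/0.8).

Threshold: power ≥ 0.80 is conventionally adequate.
Power ≈ 0.09 → the study is underpowered (power < 0.80).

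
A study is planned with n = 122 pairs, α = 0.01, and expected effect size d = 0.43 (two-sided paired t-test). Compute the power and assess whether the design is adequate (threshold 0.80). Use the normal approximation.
Power ≈ 0.99; the study is adequately powered (power ≥ 0.80)

Power calculation (paired t-test, normal approximation):
z_β = d · √n - z_{α/2}
z_β = 0.43 · √122 - 2.576
z_β = 0.43 · 11.045 - 2.576
z_β = 2.174

Power = Φ(z_β) = Φ(2.174) ≈ 0.985

Effect size d = 0.43 is small by Cohen's convention (0.2/0.5/0.8).

Threshold: power ≥ 0.80 is conventionally adequate.
Power ≈ 0.99 → the study is adequately powered (power ≥ 0.80).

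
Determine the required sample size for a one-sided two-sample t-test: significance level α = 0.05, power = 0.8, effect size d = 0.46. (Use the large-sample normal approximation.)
n = 59 per group

Sample size formula (two-sample t-test, normal approximation):
n = 2 · ((z_α + z_β) / d)²

z_α = 1.645 (for α = 0.05, one-sided)
z_β = 0.842 (for power = 0.8)
d = 0.46

n = 2 · ((1.645 + 0.842) / 0.46)²
n = 2 · (5.407)²
n ≈ 58.47
Round up to the next whole number: n = 59 per group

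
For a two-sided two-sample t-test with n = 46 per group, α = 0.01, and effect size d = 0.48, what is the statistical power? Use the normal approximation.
Power ≈ 0.39

Power calculation (two-sample t-test, normal approximation):
z_β = d · √(n/2) - z_{α/2}
z_β = 0.48 · √(46/2) - 2.576
z_β = 0.48 · 4.796 - 2.576
z_β = -0.274

Power = Φ(z_β) = Φ(-0.274) ≈ 0.392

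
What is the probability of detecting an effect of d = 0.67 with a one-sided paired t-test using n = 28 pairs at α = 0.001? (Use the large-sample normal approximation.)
Power ≈ 0.68

Power calculation (paired t-test, normal approximation):
z_β = d · √n - z_α
z_β = 0.67 · √28 - 3.090
z_β = 0.67 · 5.292 - 3.090
z_β = 0.455

Power = Φ(z_β) = Φ(0.455) ≈ 0.675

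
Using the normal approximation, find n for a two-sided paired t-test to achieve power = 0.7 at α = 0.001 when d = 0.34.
n = 126 pairs

Sample size formula (paired t-test, normal approximation):
n = ((z_{α/2} + z_β) / d)²

z_{α/2} = 3.291 (for α = 0.001, two-sided)
z_β = 0.524 (for power = 0.7)
d = 0.34

n = ((3.291 + 0.524) / 0.34)²
n = (11.221)²
n ≈ 125.91
Round up to the next whole number: n = 126 pairs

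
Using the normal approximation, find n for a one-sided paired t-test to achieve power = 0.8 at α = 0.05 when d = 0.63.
n = 16 pairs

Sample size formula (paired t-test, normal approximation):
n = ((z_α + z_β) / d)²

z_α = 1.645 (for α = 0.05, one-sided)
z_β = 0.842 (for power = 0.8)
d = 0.63

n = ((1.645 + 0.842) / 0.63)²
n = (3.948)²
n ≈ 15.59
Round up to the next whole number: n = 16 pairs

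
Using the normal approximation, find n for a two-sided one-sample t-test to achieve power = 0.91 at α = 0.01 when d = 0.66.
n = 36

Sample size formula (one-sample t-test, normal approximation):
n = ((z_{α/2} + z_β) / d)²

z_{α/2} = 2.576 (for α = 0.01, two-sided)
z_β = 1.341 (for power = 0.91)
d = 0.66

n = ((2.576 + 1.341) / 0.66)²
n = (5.935)²
n ≈ 35.22
Round up to the next whole number: n = 36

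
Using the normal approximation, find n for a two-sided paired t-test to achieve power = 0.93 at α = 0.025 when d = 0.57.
n = 43 pairs

Sample size formula (paired t-test, normal approximation):
n = ((z_{α/2} + z_β) / d)²

z_{α/2} = 2.241 (for α = 0.025, two-sided)
z_β = 1.476 (for power = 0.93)
d = 0.57

n = ((2.241 + 1.476) / 0.57)²
n = (6.521)²
n ≈ 42.52
Round up to the next whole number: n = 43 pairs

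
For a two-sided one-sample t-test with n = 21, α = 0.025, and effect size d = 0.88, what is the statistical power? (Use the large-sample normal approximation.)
Power ≈ 0.96

Power calculation (one-sample t-test, normal approximation):
z_β = d · √n - z_{α/2}
z_β = 0.88 · √21 - 2.241
z_β = 0.88 · 4.583 - 2.241
z_β = 1.791

Power = Φ(z_β) = Φ(1.791) ≈ 0.963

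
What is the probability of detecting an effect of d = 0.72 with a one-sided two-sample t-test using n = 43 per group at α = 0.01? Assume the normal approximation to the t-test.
Power ≈ 0.84

Power calculation (two-sample t-test, normal approximation):
z_β = d · √(n/2) - z_α
z_β = 0.72 · √(43/2) - 2.326
z_β = 0.72 · 4.637 - 2.326
z_β = 1.012

Power = Φ(z_β) = Φ(1.012) ≈ 0.844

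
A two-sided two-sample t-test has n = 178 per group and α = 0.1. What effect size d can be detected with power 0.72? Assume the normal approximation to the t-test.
d ≈ 0.24

Minimum detectable effect (two-sample t-test, normal approximation):
d = (z_{α/2} + z_β) / √(n/2)
d = (1.645 + 0.583) / √(178/2)
d = 2.228 / 9.434
d ≈ 0.24

By Cohen's convention (0.2 small / 0.5 medium / 0.8 large): small effect.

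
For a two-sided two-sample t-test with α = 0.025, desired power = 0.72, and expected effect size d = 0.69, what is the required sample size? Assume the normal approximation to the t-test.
n = 34 per group

Sample size formula (two-sample t-test, normal approximation):
n = 2 · ((z_{α/2} + z_β) / d)²

z_{α/2} = 2.241 (for α = 0.025, two-sided)
z_β = 0.583 (for power = 0.72)
d = 0.69

n = 2 · ((2.241 + 0.583) / 0.69)²
n = 2 · (4.093)²
n ≈ 33.51
Round up to the next whole number: n = 34 per group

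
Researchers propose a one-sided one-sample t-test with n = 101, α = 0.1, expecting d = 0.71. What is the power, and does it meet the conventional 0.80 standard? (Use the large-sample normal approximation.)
Power ≈ 1.00; the study is adequately powered (power ≥ 0.80)

Power calculation (one-sample t-test, normal approximation):
z_β = d · √n - z_α
z_β = 0.71 · √101 - 1.282
z_β = 0.71 · 10.050 - 1.282
z_β = 5.854

Power = Φ(z_β) = Φ(5.854) ≈ 1.000

Effect size d = 0.71 is medium by Cohen's convention (0.2/0.5/0.8).

Threshold: power ≥ 0.80 is conventionally adequate.
Power ≈ 1.00 → the study is adequately powered (power ≥ 0.80).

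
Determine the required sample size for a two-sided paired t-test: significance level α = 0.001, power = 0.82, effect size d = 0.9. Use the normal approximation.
n = 22 pairs

Sample size formula (paired t-test, normal approximation):
n = ((z_{α/2} + z_β) / d)²

z_{α/2} = 3.291 (for α = 0.001, two-sided)
z_β = 0.915 (for power = 0.82)
d = 0.9

n = ((3.291 + 0.915) / 0.9)²
n = (4.673)²
n ≈ 21.84
Round up to the next whole number: n = 22 pairs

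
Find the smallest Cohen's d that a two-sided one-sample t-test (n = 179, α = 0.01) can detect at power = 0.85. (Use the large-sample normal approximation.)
d ≈ 0.27

Minimum detectable effect (one-sample t-test, normal approximation):
d = (z_{α/2} + z_β) / √n
d = (2.576 + 1.036) / √179
d = 3.612 / 13.379
d ≈ 0.27

By Cohen's convention (0.2 small / 0.5 medium / 0.8 large): small effect.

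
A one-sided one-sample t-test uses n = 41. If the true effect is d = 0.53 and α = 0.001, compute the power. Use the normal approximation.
Power ≈ 0.62

Power calculation (one-sample t-test, normal approximation):
z_β = d · √n - z_α
z_β = 0.53 · √41 - 3.090
z_β = 0.53 · 6.403 - 3.090
z_β = 0.303

Power = Φ(z_β) = Φ(0.303) ≈ 0.619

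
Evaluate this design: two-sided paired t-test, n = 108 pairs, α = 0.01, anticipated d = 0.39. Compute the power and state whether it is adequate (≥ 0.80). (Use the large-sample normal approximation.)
Power ≈ 0.93; the study is adequately powered (power ≥ 0.80)

Power calculation (paired t-test, normal approximation):
z_β = d · √n - z_{α/2}
z_β = 0.39 · √108 - 2.576
z_β = 0.39 · 10.392 - 2.576
z_β = 1.477

Power = Φ(z_β) = Φ(1.477) ≈ 0.930

Effect size d = 0.39 is small by Cohen's convention (0.2/0.5/0.8).

Threshold: power ≥ 0.80 is conventionally adequate.
Power ≈ 0.93 → the study is adequately powered (power ≥ 0.80).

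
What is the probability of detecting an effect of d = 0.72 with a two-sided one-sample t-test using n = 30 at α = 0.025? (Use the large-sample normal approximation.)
Power ≈ 0.96

Power calculation (one-sample t-test, normal approximation):
z_β = d · √n - z_{α/2}
z_β = 0.72 · √30 - 2.241
z_β = 0.72 · 5.477 - 2.241
z_β = 1.702

Power = Φ(z_β) = Φ(1.702) ≈ 0.956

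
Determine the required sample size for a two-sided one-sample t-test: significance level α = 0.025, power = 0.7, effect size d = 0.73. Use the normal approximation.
n = 15

Sample size formula (one-sample t-test, normal approximation):
n = ((z_{α/2} + z_β) / d)²

z_{α/2} = 2.241 (for α = 0.025, two-sided)
z_β = 0.524 (for power = 0.7)
d = 0.73

n = ((2.241 + 0.524) / 0.73)²
n = (3.788)²
n ≈ 14.35
Round up to the next whole number: n = 15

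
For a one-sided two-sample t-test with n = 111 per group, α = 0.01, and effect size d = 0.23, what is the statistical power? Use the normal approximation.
Power ≈ 0.27

Power calculation (two-sample t-test, normal approximation):
z_β = d · √(n/2) - z_α
z_β = 0.23 · √(111/2) - 2.326
z_β = 0.23 · 7.450 - 2.326
z_β = -0.613

Power = Φ(z_β) = Φ(-0.613) ≈ 0.270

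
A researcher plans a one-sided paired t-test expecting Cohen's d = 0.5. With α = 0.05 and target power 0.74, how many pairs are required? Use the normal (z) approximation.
n = 21 pairs

Sample size formula (paired t-test, normal approximation):
n = ((z_α + z_β) / d)²

z_α = 1.645 (for α = 0.05, one-sided)
z_β = 0.643 (for power = 0.74)
d = 0.5

n = ((1.645 + 0.643) / 0.5)²
n = (4.576)²
n ≈ 20.94
Round up to the next whole number: n = 21 pairs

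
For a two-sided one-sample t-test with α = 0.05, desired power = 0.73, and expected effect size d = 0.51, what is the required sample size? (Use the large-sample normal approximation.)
n = 26

Sample size formula (one-sample t-test, normal approximation):
n = ((z_{α/2} + z_β) / d)²

z_{α/2} = 1.960 (for α = 0.05, two-sided)
z_β = 0.613 (for power = 0.73)
d = 0.51

n = ((1.960 + 0.613) / 0.51)²
n = (5.045)²
n ≈ 25.45
Round up to the next whole number: n = 26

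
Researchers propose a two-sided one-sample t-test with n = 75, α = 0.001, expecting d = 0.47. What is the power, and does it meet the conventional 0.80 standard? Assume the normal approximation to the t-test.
Power ≈ 0.78; the study is underpowered (power < 0.80)

Power calculation (one-sample t-test, normal approximation):
z_β = d · √n - z_{α/2}
z_β = 0.47 · √75 - 3.291
z_β = 0.47 · 8.660 - 3.291
z_β = 0.780

Power = Φ(z_β) = Φ(0.780) ≈ 0.782

Effect size d = 0.47 is small by Cohen's convention (0.2/0.5/0.8).

Threshold: power ≥ 0.80 is conventionally adequate.
Power ≈ 0.78 → the study is underpowered (power < 0.80).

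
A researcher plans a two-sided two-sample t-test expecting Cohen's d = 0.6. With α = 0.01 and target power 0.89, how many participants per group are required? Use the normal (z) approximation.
n = 81 per group

Sample size formula (two-sample t-test, normal approximation):
n = 2 · ((z_{α/2} + z_β) / d)²

z_{α/2} = 2.576 (for α = 0.01, two-sided)
z_β = 1.227 (for power = 0.89)
d = 0.6

n = 2 · ((2.576 + 1.227) / 0.6)²
n = 2 · (6.338)²
n ≈ 80.34
Round up to the next whole number: n = 81 per group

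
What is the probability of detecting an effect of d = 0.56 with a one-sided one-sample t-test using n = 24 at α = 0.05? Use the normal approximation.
Power ≈ 0.86

Power calculation (one-sample t-test, normal approximation):
z_β = d · √n - z_α
z_β = 0.56 · √24 - 1.645
z_β = 0.56 · 4.899 - 1.645
z_β = 1.099

Power = Φ(z_β) = Φ(1.099) ≈ 0.864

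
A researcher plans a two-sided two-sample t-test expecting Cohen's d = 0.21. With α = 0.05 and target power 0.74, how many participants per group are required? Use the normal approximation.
n = 308 per group

Sample size formula (two-sample t-test, normal approximation):
n = 2 · ((z_{α/2} + z_β) / d)²

z_{α/2} = 1.960 (for α = 0.05, two-sided)
z_β = 0.643 (for power = 0.74)
d = 0.21

n = 2 · ((1.960 + 0.643) / 0.21)²
n = 2 · (12.395)²
n ≈ 307.27
Round up to the next whole number: n = 308 per group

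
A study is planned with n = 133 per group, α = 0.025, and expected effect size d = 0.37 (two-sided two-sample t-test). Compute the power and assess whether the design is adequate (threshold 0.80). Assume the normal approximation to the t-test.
Power ≈ 0.78; the study is underpowered (power < 0.80)

Power calculation (two-sample t-test, normal approximation):
z_β = d · √(n/2) - z_{α/2}
z_β = 0.37 · √(133/2) - 2.241
z_β = 0.37 · 8.155 - 2.241
z_β = 0.776

Power = Φ(z_β) = Φ(0.776) ≈ 0.781

Effect size d = 0.37 is small by Cohen's convention (0.2/0.5/0.8).

Threshold: power ≥ 0.80 is conventionally adequate.
Power ≈ 0.78 → the study is underpowered (power < 0.80).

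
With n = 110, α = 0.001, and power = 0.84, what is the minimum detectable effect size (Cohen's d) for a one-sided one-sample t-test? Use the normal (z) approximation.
d ≈ 0.39

Minimum detectable effect (one-sample t-test, normal approximation):
d = (z_α + z_β) / √n
d = (3.090 + 0.994) / √110
d = 4.085 / 10.488
d ≈ 0.39

By Cohen's convention (0.2 small / 0.5 medium / 0.8 large): small effect.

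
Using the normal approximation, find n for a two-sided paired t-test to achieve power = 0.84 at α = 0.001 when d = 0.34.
n = 159 pairs

Sample size formula (paired t-test, normal approximation):
n = ((z_{α/2} + z_β) / d)²

z_{α/2} = 3.291 (for α = 0.001, two-sided)
z_β = 0.994 (for power = 0.84)
d = 0.34

n = ((3.291 + 0.994) / 0.34)²
n = (12.603)²
n ≈ 158.84
Round up to the next whole number: n = 159 pairs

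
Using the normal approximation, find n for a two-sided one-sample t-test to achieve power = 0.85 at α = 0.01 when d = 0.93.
n = 16

Sample size formula (one-sample t-test, normal approximation):
n = ((z_{α/2} + z_β) / d)²

z_{α/2} = 2.576 (for α = 0.01, two-sided)
z_β = 1.036 (for power = 0.85)
d = 0.93

n = ((2.576 + 1.036) / 0.93)²
n = (3.884)²
n ≈ 15.09
Round up to the next whole number: n = 16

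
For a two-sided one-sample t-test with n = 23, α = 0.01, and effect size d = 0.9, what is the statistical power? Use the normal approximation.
Power ≈ 0.96

Power calculation (one-sample t-test, normal approximation):
z_β = d · √n - z_{α/2}
z_β = 0.9 · √23 - 2.576
z_β = 0.9 · 4.796 - 2.576
z_β = 1.740

Power = Φ(z_β) = Φ(1.740) ≈ 0.959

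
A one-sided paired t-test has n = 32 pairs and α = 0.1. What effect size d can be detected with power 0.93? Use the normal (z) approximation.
d ≈ 0.49

Minimum detectable effect (paired t-test, normal approximation):
d = (z_α + z_β) / √n
d = (1.282 + 1.476) / √32
d = 2.757 / 5.657
d ≈ 0.49

By Cohen's convention (0.2 small / 0.5 medium / 0.8 large): small effect.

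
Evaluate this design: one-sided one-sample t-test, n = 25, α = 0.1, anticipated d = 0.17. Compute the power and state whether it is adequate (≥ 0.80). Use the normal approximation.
Power ≈ 0.33; the study is underpowered (power < 0.80)

Power calculation (one-sample t-test, normal approximation):
z_β = d · √n - z_α
z_β = 0.17 · √25 - 1.282
z_β = 0.17 · 5.000 - 1.282
z_β = -0.432

Power = Φ(z_β) = Φ(-0.432) ≈ 0.333

Effect size d = 0.17 is very small by Cohen's convention (0.2/0.5/0.8).

Threshold: power ≥ 0.80 is conventionally adequate.
Power ≈ 0.33 → the study is underpowered (power < 0.80).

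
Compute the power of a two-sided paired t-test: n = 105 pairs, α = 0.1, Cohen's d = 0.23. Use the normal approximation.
Power ≈ 0.76

Power calculation (paired t-test, normal approximation):
z_β = d · √n - z_{α/2}
z_β = 0.23 · √105 - 1.645
z_β = 0.23 · 10.247 - 1.645
z_β = 0.712

Power = Φ(z_β) = Φ(0.712) ≈ 0.762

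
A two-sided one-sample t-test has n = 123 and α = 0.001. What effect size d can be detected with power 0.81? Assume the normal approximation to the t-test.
d ≈ 0.38

Minimum detectable effect (one-sample t-test, normal approximation):
d = (z_{α/2} + z_β) / √n
d = (3.291 + 0.878) / √123
d = 4.168 / 11.091
d ≈ 0.38

By Cohen's convention (0.2 small / 0.5 medium / 0.8 large): small effect.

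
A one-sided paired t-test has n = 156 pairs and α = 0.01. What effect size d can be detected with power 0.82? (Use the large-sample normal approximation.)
d ≈ 0.26

Minimum detectable effect (paired t-test, normal approximation):
d = (z_α + z_β) / √n
d = (2.326 + 0.915) / √156
d = 3.242 / 12.490
d ≈ 0.26

By Cohen's convention (0.2 small / 0.5 medium / 0.8 large): small effect.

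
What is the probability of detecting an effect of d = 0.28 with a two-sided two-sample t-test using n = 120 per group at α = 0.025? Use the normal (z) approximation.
Power ≈ 0.47

Power calculation (two-sample t-test, normal approximation):
z_β = d · √(n/2) - z_{α/2}
z_β = 0.28 · √(120/2) - 2.241
z_β = 0.28 · 7.746 - 2.241
z_β = -0.073

Power = Φ(z_β) = Φ(-0.073) ≈ 0.471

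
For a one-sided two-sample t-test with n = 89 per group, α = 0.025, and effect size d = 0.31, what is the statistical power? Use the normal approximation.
Power ≈ 0.54

Power calculation (two-sample t-test, normal approximation):
z_β = d · √(n/2) - z_α
z_β = 0.31 · √(89/2) - 1.960
z_β = 0.31 · 6.671 - 1.960
z_β = 0.108

Power = Φ(z_β) = Φ(0.108) ≈ 0.543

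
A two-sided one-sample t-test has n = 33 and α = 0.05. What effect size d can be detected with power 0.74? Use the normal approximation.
d ≈ 0.45

Minimum detectable effect (one-sample t-test, normal approximation):
d = (z_{α/2} + z_β) / √n
d = (1.960 + 0.643) / √33
d = 2.603 / 5.745
d ≈ 0.45

By Cohen's convention (0.2 small / 0.5 medium / 0.8 large): small effect.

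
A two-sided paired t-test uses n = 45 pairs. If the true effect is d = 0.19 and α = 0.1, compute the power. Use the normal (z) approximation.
Power ≈ 0.36

Power calculation (paired t-test, normal approximation):
z_β = d · √n - z_{α/2}
z_β = 0.19 · √45 - 1.645
z_β = 0.19 · 6.708 - 1.645
z_β = -0.370

Power = Φ(z_β) = Φ(-0.370) ≈ 0.356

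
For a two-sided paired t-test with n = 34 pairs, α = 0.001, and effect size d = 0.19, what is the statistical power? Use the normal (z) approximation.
Power ≈ 0.01

Power calculation (paired t-test, normal approximation):
z_β = d · √n - z_{α/2}
z_β = 0.19 · √34 - 3.291
z_β = 0.19 · 5.831 - 3.291
z_β = -2.183

Power = Φ(z_β) = Φ(-2.183) ≈ 0.015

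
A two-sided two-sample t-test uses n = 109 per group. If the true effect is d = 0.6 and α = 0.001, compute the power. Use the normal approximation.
Power ≈ 0.87

Power calculation (two-sample t-test, normal approximation):
z_β = d · √(n/2) - z_{α/2}
z_β = 0.6 · √(109/2) - 3.291
z_β = 0.6 · 7.382 - 3.291
z_β = 1.139

Power = Φ(z_β) = Φ(1.139) ≈ 0.873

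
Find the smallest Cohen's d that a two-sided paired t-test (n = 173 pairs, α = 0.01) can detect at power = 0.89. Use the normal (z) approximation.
d ≈ 0.29

Minimum detectable effect (paired t-test, normal approximation):
d = (z_{α/2} + z_β) / √n
d = (2.576 + 1.227) / √173
d = 3.802 / 13.153
d ≈ 0.29

By Cohen's convention (0.2 small / 0.5 medium / 0.8 large): small effect.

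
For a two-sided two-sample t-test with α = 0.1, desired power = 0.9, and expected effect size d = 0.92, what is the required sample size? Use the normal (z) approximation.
n = 21 per group

Sample size formula (two-sample t-test, normal approximation):
n = 2 · ((z_{α/2} + z_β) / d)²

z_{α/2} = 1.645 (for α = 0.1, two-sided)
z_β = 1.282 (for power = 0.9)
d = 0.92

n = 2 · ((1.645 + 1.282) / 0.92)²
n = 2 · (3.182)²
n ≈ 20.25
Round up to the next whole number: n = 21 per group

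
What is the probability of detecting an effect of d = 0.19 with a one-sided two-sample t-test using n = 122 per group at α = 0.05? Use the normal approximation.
Power ≈ 0.44

Power calculation (two-sample t-test, normal approximation):
z_β = d · √(n/2) - z_α
z_β = 0.19 · √(122/2) - 1.645
z_β = 0.19 · 7.810 - 1.645
z_β = -0.161

Power = Φ(z_β) = Φ(-0.161) ≈ 0.436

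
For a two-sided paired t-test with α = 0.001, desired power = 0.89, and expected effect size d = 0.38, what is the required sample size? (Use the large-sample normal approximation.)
n = 142 pairs

Sample size formula (paired t-test, normal approximation):
n = ((z_{α/2} + z_β) / d)²

z_{α/2} = 3.291 (for α = 0.001, two-sided)
z_β = 1.227 (for power = 0.89)
d = 0.38

n = ((3.291 + 1.227) / 0.38)²
n = (11.889)²
n ≈ 141.35
Round up to the next whole number: n = 142 pairs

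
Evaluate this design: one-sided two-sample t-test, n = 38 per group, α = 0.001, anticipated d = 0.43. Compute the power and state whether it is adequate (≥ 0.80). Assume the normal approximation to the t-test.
Power ≈ 0.11; the study is underpowered (power < 0.80)

Power calculation (two-sample t-test, normal approximation):
z_β = d · √(n/2) - z_α
z_β = 0.43 · √(38/2) - 3.090
z_β = 0.43 · 4.359 - 3.090
z_β = -1.216

Power = Φ(z_β) = Φ(-1.216) ≈ 0.112

Effect size d = 0.43 is small by Cohen's convention (0.2/0.5/0.8).

Threshold: power ≥ 0.80 is conventionally adequate.
Power ≈ 0.11 → the study is underpowered (power < 0.80).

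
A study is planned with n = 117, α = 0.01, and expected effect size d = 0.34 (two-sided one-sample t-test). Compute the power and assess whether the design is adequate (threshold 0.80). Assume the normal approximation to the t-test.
Power ≈ 0.86; the study is adequately powered (power ≥ 0.80)

Power calculation (one-sample t-test, normal approximation):
z_β = d · √n - z_{α/2}
z_β = 0.34 · √117 - 2.576
z_β = 0.34 · 10.817 - 2.576
z_β = 1.102

Power = Φ(z_β) = Φ(1.102) ≈ 0.865

Effect size d = 0.34 is small by Cohen's convention (0.2/0.5/0.8).

Threshold: power ≥ 0.80 is conventionally adequate.
Power ≈ 0.86 → the study is adequately powered (power ≥ 0.80).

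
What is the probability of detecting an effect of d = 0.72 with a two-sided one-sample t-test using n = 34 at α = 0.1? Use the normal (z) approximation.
Power ≈ 0.99

Power calculation (one-sample t-test, normal approximation):
z_β = d · √n - z_{α/2}
z_β = 0.72 · √34 - 1.645
z_β = 0.72 · 5.831 - 1.645
z_β = 2.553

Power = Φ(z_β) = Φ(2.553) ≈ 0.995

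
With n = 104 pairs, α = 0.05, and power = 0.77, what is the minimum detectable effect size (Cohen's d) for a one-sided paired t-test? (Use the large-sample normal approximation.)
d ≈ 0.23

Minimum detectable effect (paired t-test, normal approximation):
d = (z_α + z_β) / √n
d = (1.645 + 0.739) / √104
d = 2.384 / 10.198
d ≈ 0.23

By Cohen's convention (0.2 small / 0.5 medium / 0.8 large): small effect.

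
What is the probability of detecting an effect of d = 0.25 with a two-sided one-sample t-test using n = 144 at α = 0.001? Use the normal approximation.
Power ≈ 0.39

Power calculation (one-sample t-test, normal approximation):
z_β = d · √n - z_{α/2}
z_β = 0.25 · √144 - 3.291
z_β = 0.25 · 12.000 - 3.291
z_β = -0.291

Power = Φ(z_β) = Φ(-0.291) ≈ 0.386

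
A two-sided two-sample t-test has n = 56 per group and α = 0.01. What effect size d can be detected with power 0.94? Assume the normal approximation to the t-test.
d ≈ 0.78

Minimum detectable effect (two-sample t-test, normal approximation):
d = (z_{α/2} + z_β) / √(n/2)
d = (2.576 + 1.555) / √(56/2)
d = 4.131 / 5.292
d ≈ 0.78

By Cohen's convention (0.2 small / 0.5 medium / 0.8 large): medium effect.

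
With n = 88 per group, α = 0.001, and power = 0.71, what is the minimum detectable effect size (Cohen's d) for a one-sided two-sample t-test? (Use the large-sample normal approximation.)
d ≈ 0.55

Minimum detectable effect (two-sample t-test, normal approximation):
d = (z_α + z_β) / √(n/2)
d = (3.090 + 0.553) / √(88/2)
d = 3.644 / 6.633
d ≈ 0.55

By Cohen's convention (0.2 small / 0.5 medium / 0.8 large): medium effect.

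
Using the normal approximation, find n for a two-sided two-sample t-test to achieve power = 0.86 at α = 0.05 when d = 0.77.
n = 32 per group

Sample size formula (two-sample t-test, normal approximation):
n = 2 · ((z_{α/2} + z_β) / d)²

z_{α/2} = 1.960 (for α = 0.05, two-sided)
z_β = 1.080 (for power = 0.86)
d = 0.77

n = 2 · ((1.960 + 1.080) / 0.77)²
n = 2 · (3.948)²
n ≈ 31.17
Round up to the next whole number: n = 32 per group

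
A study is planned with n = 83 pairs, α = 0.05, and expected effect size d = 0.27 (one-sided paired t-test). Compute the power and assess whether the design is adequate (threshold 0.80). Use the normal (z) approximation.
Power ≈ 0.79; the study is underpowered (power < 0.80)

Power calculation (paired t-test, normal approximation):
z_β = d · √n - z_α
z_β = 0.27 · √83 - 1.645
z_β = 0.27 · 9.110 - 1.645
z_β = 0.815

Power = Φ(z_β) = Φ(0.815) ≈ 0.792

Effect size d = 0.27 is small by Cohen's convention (0.2/0.5/0.8).

Threshold: power ≥ 0.80 is conventionally adequate.
Power ≈ 0.79 → the study is underpowered (power < 0.80).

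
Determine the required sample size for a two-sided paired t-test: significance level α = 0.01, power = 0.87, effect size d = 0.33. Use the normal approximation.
n = 126 pairs

Sample size formula (paired t-test, normal approximation):
n = ((z_{α/2} + z_β) / d)²

z_{α/2} = 2.576 (for α = 0.01, two-sided)
z_β = 1.126 (for power = 0.87)
d = 0.33

n = ((2.576 + 1.126) / 0.33)²
n = (11.218)²
n ≈ 125.84
Round up to the next whole number: n = 126 pairs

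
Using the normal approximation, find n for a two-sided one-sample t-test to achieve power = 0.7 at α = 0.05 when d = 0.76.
n = 11

Sample size formula (one-sample t-test, normal approximation):
n = ((z_{α/2} + z_β) / d)²

z_{α/2} = 1.960 (for α = 0.05, two-sided)
z_β = 0.524 (for power = 0.7)
d = 0.76

n = ((1.960 + 0.524) / 0.76)²
n = (3.268)²
n ≈ 10.68
Round up to the next whole number: n = 11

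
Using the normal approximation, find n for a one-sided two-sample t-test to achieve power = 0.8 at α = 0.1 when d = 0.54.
n = 31 per group

Sample size formula (two-sample t-test, normal approximation):
n = 2 · ((z_α + z_β) / d)²

z_α = 1.282 (for α = 0.1, one-sided)
z_β = 0.842 (for power = 0.8)
d = 0.54

n = 2 · ((1.282 + 0.842) / 0.54)²
n = 2 · (3.933)²
n ≈ 30.94
Round up to the next whole number: n = 31 per group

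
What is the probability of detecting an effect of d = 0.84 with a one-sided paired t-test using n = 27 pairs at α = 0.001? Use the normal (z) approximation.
Power ≈ 0.90

Power calculation (paired t-test, normal approximation):
z_β = d · √n - z_α
z_β = 0.84 · √27 - 3.090
z_β = 0.84 · 5.196 - 3.090
z_β = 1.275

Power = Φ(z_β) = Φ(1.275) ≈ 0.899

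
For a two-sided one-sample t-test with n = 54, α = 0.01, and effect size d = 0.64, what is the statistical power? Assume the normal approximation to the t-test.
Power ≈ 0.98

Power calculation (one-sample t-test, normal approximation):
z_β = d · √n - z_{α/2}
z_β = 0.64 · √54 - 2.576
z_β = 0.64 · 7.348 - 2.576
z_β = 2.127

Power = Φ(z_β) = Φ(2.127) ≈ 0.983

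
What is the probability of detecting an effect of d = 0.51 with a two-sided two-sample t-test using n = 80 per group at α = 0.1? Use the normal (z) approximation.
Power ≈ 0.94

Power calculation (two-sample t-test, normal approximation):
z_β = d · √(n/2) - z_{α/2}
z_β = 0.51 · √(80/2) - 1.645
z_β = 0.51 · 6.325 - 1.645
z_β = 1.581

Power = Φ(z_β) = Φ(1.581) ≈ 0.943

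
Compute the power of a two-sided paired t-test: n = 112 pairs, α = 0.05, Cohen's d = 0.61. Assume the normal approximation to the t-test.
Power ≈ 1.00

Power calculation (paired t-test, normal approximation):
z_β = d · √n - z_{α/2}
z_β = 0.61 · √112 - 1.960
z_β = 0.61 · 10.583 - 1.960
z_β = 4.496

Power = Φ(z_β) = Φ(4.496) ≈ 1.000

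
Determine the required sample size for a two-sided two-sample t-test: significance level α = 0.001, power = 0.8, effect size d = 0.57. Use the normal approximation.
n = 106 per group

Sample size formula (two-sample t-test, normal approximation):
n = 2 · ((z_{α/2} + z_β) / d)²

z_{α/2} = 3.291 (for α = 0.001, two-sided)
z_β = 0.842 (for power = 0.8)
d = 0.57

n = 2 · ((3.291 + 0.842) / 0.57)²
n = 2 · (7.251)²
n ≈ 105.15
Round up to the next whole number: n = 106 per group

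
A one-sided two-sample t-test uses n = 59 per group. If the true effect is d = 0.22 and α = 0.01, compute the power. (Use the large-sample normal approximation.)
Power ≈ 0.13

Power calculation (two-sample t-test, normal approximation):
z_β = d · √(n/2) - z_α
z_β = 0.22 · √(59/2) - 2.326
z_β = 0.22 · 5.431 - 2.326
z_β = -1.131

Power = Φ(z_β) = Φ(-1.131) ≈ 0.129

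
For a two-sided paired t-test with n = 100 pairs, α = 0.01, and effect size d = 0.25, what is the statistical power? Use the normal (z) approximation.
Power ≈ 0.47

Power calculation (paired t-test, normal approximation):
z_β = d · √n - z_{α/2}
z_β = 0.25 · √100 - 2.576
z_β = 0.25 · 10.000 - 2.576
z_β = -0.076

Power = Φ(z_β) = Φ(-0.076) ≈ 0.470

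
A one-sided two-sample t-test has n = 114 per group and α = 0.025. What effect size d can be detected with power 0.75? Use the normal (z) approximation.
d ≈ 0.35

Minimum detectable effect (two-sample t-test, normal approximation):
d = (z_α + z_β) / √(n/2)
d = (1.960 + 0.674) / √(114/2)
d = 2.634 / 7.550
d ≈ 0.35

By Cohen's convention (0.2 small / 0.5 medium / 0.8 large): small effect.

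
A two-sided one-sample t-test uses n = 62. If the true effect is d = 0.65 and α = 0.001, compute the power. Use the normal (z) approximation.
Power ≈ 0.97

Power calculation (one-sample t-test, normal approximation):
z_β = d · √n - z_{α/2}
z_β = 0.65 · √62 - 3.291
z_β = 0.65 · 7.874 - 3.291
z_β = 1.828

Power = Φ(z_β) = Φ(1.828) ≈ 0.966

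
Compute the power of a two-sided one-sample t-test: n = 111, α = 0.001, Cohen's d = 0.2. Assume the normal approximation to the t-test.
Power ≈ 0.12

Power calculation (one-sample t-test, normal approximation):
z_β = d · √n - z_{α/2}
z_β = 0.2 · √111 - 3.291
z_β = 0.2 · 10.536 - 3.291
z_β = -1.183

Power = Φ(z_β) = Φ(-1.183) ≈ 0.118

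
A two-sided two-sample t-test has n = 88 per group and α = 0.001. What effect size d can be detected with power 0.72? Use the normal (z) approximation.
d ≈ 0.58

Minimum detectable effect (two-sample t-test, normal approximation):
d = (z_{α/2} + z_β) / √(n/2)
d = (3.291 + 0.583) / √(88/2)
d = 3.873 / 6.633
d ≈ 0.58

By Cohen's convention (0.2 small / 0.5 medium / 0.8 large): medium effect.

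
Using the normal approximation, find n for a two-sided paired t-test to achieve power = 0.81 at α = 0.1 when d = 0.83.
n = 10 pairs

Sample size formula (paired t-test, normal approximation):
n = ((z_{α/2} + z_β) / d)²

z_{α/2} = 1.645 (for α = 0.1, two-sided)
z_β = 0.878 (for power = 0.81)
d = 0.83

n = ((1.645 + 0.878) / 0.83)²
n = (3.040)²
n ≈ 9.24
Round up to the next whole number: n = 10 pairs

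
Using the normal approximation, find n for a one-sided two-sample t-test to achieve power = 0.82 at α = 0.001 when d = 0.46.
n = 152 per group

Sample size formula (two-sample t-test, normal approximation):
n = 2 · ((z_α + z_β) / d)²

z_α = 3.090 (for α = 0.001, one-sided)
z_β = 0.915 (for power = 0.82)
d = 0.46

n = 2 · ((3.090 + 0.915) / 0.46)²
n = 2 · (8.707)²
n ≈ 151.62
Round up to the next whole number: n = 152 per group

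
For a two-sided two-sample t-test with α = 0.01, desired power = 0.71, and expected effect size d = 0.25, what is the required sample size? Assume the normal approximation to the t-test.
n = 314 per group

Sample size formula (two-sample t-test, normal approximation):
n = 2 · ((z_{α/2} + z_β) / d)²

z_{α/2} = 2.576 (for α = 0.01, two-sided)
z_β = 0.553 (for power = 0.71)
d = 0.25

n = 2 · ((2.576 + 0.553) / 0.25)²
n = 2 · (12.516)²
n ≈ 313.30
Round up to the next whole number: n = 314 per group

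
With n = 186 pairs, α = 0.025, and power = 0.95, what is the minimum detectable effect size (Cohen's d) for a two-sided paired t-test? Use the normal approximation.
d ≈ 0.28

Minimum detectable effect (paired t-test, normal approximation):
d = (z_{α/2} + z_β) / √n
d = (2.241 + 1.645) / √186
d = 3.886 / 13.638
d ≈ 0.28

By Cohen's convention (0.2 small / 0.5 medium / 0.8 large): small effect.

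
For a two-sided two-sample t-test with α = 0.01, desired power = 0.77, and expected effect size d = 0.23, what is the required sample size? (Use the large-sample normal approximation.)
n = 416 per group

Sample size formula (two-sample t-test, normal approximation):
n = 2 · ((z_{α/2} + z_β) / d)²

z_{α/2} = 2.576 (for α = 0.01, two-sided)
z_β = 0.739 (for power = 0.77)
d = 0.23

n = 2 · ((2.576 + 0.739) / 0.23)²
n = 2 · (14.413)²
n ≈ 415.47
Round up to the next whole number: n = 416 per group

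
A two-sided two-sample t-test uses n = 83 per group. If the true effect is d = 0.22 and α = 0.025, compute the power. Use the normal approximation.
Power ≈ 0.20

Power calculation (two-sample t-test, normal approximation):
z_β = d · √(n/2) - z_{α/2}
z_β = 0.22 · √(83/2) - 2.241
z_β = 0.22 · 6.442 - 2.241
z_β = -0.824

Power = Φ(z_β) = Φ(-0.824) ≈ 0.205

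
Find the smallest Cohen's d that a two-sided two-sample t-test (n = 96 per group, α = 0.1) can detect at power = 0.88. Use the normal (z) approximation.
d ≈ 0.41

Minimum detectable effect (two-sample t-test, normal approximation):
d = (z_{α/2} + z_β) / √(n/2)
d = (1.645 + 1.175) / √(96/2)
d = 2.820 / 6.928
d ≈ 0.41

By Cohen's convention (0.2 small / 0.5 medium / 0.8 large): small effect.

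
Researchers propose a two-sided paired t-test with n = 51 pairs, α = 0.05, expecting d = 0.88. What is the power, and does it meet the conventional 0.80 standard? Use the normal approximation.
Power ≈ 1.00; the study is adequately powered (power ≥ 0.80)

Power calculation (paired t-test, normal approximation):
z_β = d · √n - z_{α/2}
z_β = 0.88 · √51 - 1.960
z_β = 0.88 · 7.141 - 1.960
z_β = 4.324

Power = Φ(z_β) = Φ(4.324) ≈ 1.000

Effect size d = 0.88 is large by Cohen's convention (0.2/0.5/0.8).

Threshold: power ≥ 0.80 is conventionally adequate.
Power ≈ 1.00 → the study is adequately powered (power ≥ 0.80).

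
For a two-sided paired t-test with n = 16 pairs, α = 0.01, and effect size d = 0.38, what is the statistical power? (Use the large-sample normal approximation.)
Power ≈ 0.15

Power calculation (paired t-test, normal approximation):
z_β = d · √n - z_{α/2}
z_β = 0.38 · √16 - 2.576
z_β = 0.38 · 4.000 - 2.576
z_β = -1.056

Power = Φ(z_β) = Φ(-1.056) ≈ 0.146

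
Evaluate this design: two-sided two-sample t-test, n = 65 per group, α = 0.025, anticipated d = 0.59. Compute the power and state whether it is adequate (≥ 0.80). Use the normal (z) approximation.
Power ≈ 0.87; the study is adequately powered (power ≥ 0.80)

Power calculation (two-sample t-test, normal approximation):
z_β = d · √(n/2) - z_{α/2}
z_β = 0.59 · √(65/2) - 2.241
z_β = 0.59 · 5.701 - 2.241
z_β = 1.122

Power = Φ(z_β) = Φ(1.122) ≈ 0.869

Effect size d = 0.59 is medium by Cohen's convention (0.2/0.5/0.8).

Threshold: power ≥ 0.80 is conventionally adequate.
Power ≈ 0.87 → the study is adequately powered (power ≥ 0.80).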